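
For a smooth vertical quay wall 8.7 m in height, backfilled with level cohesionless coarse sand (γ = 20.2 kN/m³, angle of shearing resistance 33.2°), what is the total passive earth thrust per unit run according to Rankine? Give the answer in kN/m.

2610 kN/m

K_p = tan²(45° + φ/2) = 3.421.
P_p = ½ K_p γ H² = 0.5 × 3.421 × 20.2 × 8.7² = 2615 kN/m.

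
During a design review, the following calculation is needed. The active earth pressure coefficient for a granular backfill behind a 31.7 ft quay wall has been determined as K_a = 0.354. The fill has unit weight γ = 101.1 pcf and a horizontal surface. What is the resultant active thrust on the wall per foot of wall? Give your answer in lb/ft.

18000 lb/ft

P = ½ K_a γ H² = 0.5 × 0.354 × 101.1 × 31.7² = 17980 lb/ft.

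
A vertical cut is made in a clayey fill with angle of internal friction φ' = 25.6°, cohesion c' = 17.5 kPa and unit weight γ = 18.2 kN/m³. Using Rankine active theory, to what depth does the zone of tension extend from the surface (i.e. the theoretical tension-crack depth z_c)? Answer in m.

K_a = tan²(45° − 25.6°/2) = 0.3966; √K_a = 0.6297.
The active pressure is zero where K_a γ z = 2c√K_a, so z_c = 2c/(γ√K_a) = 2×17.5/(18.2×0.6297) = 3.054 m.

3.05 m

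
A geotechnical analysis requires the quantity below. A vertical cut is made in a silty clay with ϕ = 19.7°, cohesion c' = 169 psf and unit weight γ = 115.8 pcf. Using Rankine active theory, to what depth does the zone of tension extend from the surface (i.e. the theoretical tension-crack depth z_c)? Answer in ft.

4.15 ft

K_a = tan²(45° − 19.7°/2) = 0.4958; √K_a = 0.7041.
The active pressure is zero where K_a γ z = 2c√K_a, so z_c = 2c/(γ√K_a) = 2×169/(115.8×0.7041) = 4.145 ft.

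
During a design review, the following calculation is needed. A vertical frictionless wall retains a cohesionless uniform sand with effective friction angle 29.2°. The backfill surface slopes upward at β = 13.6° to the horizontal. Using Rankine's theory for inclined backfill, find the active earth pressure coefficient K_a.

0.378

K_a = cos β · (cos β − √(cos²β − cos²φ)) / (cos β + √(cos²β − cos²φ)).
cos β = 0.9720, cos φ = 0.8729, √(cos²β − cos²φ) = 0.4275.
K_a = 0.9720 × (0.9720 − 0.4275)/(0.9720 + 0.4275) = 0.3782.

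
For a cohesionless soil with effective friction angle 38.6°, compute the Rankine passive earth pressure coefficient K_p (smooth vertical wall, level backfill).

K_p = (1 + sin φ)/(1 − sin φ) = tan²(45° + 38.6°/2) = 4.317.

4.32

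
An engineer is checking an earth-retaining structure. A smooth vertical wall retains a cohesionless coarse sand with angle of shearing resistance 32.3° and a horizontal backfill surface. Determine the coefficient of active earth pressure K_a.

K_a = tan²(45° − φ/2) = tan²(28.85°) = 0.3035.

0.303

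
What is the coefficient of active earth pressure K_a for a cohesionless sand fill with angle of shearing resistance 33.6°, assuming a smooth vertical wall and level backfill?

K_a = (1 − sin φ)/(1 + sin φ) = (1 − sin 33.6°)/(1 + sin 33.6°) = 0.2875.

0.288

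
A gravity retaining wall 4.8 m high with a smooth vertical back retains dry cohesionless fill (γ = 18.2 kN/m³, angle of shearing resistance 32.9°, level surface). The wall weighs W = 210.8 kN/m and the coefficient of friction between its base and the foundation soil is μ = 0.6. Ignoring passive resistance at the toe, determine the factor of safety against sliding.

2.04

K_a = tan²(45° − 32.9°/2) = 0.2960.
P_a = ½K_aγH² = 0.5×0.2960×18.2×4.8² = 62.07 kN/m, acting at H/3 = 1.600 m above the base.
FS_sliding = μW / P_a = 0.6×210.8 / 62.07 = 2.038.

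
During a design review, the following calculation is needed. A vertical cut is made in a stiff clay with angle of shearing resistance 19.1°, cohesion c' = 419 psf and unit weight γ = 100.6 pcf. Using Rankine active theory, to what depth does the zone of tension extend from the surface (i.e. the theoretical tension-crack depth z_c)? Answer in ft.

K_a = tan²(45° − 19.1°/2) = 0.5069; √K_a = 0.7120.
The active pressure is zero where K_a γ z = 2c√K_a, so z_c = 2c/(γ√K_a) = 2×419/(100.6×0.7120) = 11.70 ft.

11.7 ft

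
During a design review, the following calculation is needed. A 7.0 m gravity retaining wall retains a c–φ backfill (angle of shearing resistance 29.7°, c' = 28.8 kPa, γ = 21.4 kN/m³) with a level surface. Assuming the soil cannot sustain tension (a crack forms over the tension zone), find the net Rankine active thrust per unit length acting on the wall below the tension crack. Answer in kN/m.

K_a = 0.3374; √K_a = 0.5808.
Tension-crack depth z_c = 2c/(γ√K_a) = 2×28.8/(21.4×0.5808) = 4.634 m.
σ_a at base = K_a γ H − 2c√K_a = 0.3374×21.4×7.0 − 2×28.8×0.5808 = 17.08 kPa.
P_a = ½ × 17.08 × (H − z_c) = 0.5×17.08×2.366 = 20.21 kN/m.

20.2 kN/m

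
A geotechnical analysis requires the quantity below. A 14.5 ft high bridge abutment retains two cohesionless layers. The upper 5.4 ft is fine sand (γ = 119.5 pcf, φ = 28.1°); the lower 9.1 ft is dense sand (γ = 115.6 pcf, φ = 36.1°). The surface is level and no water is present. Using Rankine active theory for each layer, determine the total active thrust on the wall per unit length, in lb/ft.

K_a1 = tan²(45°−28.1°/2) = 0.3596; K_a2 = tan²(45°−36.1°/2) = 0.2585.
Layer 1: σ at base = K_a1 γ₁ h₁ = 232.1 psf; P₁ = ½×232.1×5.4 = 626.5.
Layer 2: σ_v at top = γ₁h₁ = 645.3; σ_h top = K_a2×645.3 = 166.8; σ_h base = K_a2×(645.3+115.6×9.1) = 438.7.
P₂ = ½(166.8+438.7)×9.1 = 2755. Total P_a = 626.5+2755 = 3382 lb/ft.

3380 lb/ft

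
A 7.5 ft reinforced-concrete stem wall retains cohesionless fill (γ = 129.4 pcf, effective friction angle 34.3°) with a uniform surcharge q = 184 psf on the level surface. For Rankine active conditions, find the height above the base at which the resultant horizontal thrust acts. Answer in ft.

K_a = 0.2792.
Triangular part P₁ = ½K_aγH² = 1016 at H/3 = 2.500 ft; rectangular part P₂ = K_a q H = 385.2 at H/2 = 3.750 ft.
ȳ = (P₁·2.500 + P₂·3.750)/(P₁+P₂) = 2.844 ft.

2.84 ft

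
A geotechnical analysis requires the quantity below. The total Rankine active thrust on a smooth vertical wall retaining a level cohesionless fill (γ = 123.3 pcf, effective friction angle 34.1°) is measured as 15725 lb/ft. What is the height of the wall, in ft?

30.1 ft

K_a = 0.2815. P_a = ½ K_a γ H² ⇒ H = √(2P_a/(K_a γ)).
H = √(2×15725/(0.2815×123.3)) = 30.10 ft.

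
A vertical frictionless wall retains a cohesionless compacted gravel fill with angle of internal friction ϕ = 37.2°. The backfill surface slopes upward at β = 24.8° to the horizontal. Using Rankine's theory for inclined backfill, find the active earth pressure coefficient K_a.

K_a = cos β · (cos β − √(cos²β − cos²φ)) / (cos β + √(cos²β − cos²φ)).
cos β = 0.9078, cos φ = 0.7965, √(cos²β − cos²φ) = 0.4354.
K_a = 0.9078 × (0.9078 − 0.4354)/(0.9078 + 0.4354) = 0.3192.

0.319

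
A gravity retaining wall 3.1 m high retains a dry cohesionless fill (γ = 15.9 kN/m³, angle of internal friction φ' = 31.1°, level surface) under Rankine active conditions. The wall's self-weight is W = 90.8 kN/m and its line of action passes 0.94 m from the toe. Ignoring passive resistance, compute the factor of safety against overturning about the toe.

3.39

K_a = tan²(45° − 31.1°/2) = 0.3188.
P_a = ½K_aγH² = 0.5×0.3188×15.9×3.1² = 24.36 kN/m, acting at H/3 = 1.033 m above the base.
Overturning moment M_o = P_a × H/3 = 24.36 × 1.033 = 25.17.
Resisting moment M_r = W × 0.94 = 90.8 × 0.94 = 85.35.
FS_overturning = M_r/M_o = 85.35/25.17 = 3.391.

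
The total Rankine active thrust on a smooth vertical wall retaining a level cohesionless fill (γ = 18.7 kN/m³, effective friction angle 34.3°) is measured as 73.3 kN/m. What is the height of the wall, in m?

K_a = 0.2792. P_a = ½ K_a γ H² ⇒ H = √(2P_a/(K_a γ)).
H = √(2×73.3/(0.2792×18.7)) = 5.299 m.

5.30 m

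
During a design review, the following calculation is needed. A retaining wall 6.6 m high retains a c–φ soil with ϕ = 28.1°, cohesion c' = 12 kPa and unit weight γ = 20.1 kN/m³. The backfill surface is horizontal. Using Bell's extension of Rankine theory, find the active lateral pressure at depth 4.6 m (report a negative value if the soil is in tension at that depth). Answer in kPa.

18.9 kPa

K_a = (1 − sin φ)/(1 + sin φ) = 0.3596.
σ_a = K_a γ z − 2c√K_a = 0.3596×20.1×4.6 − 2×12×0.5997 = 18.86 kPa.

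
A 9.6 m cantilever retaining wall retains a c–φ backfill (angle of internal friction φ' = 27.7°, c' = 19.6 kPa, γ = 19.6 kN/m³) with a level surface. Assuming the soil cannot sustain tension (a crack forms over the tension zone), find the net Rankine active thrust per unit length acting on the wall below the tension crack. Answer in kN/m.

K_a = 0.3653; √K_a = 0.6044.
Tension-crack depth z_c = 2c/(γ√K_a) = 2×19.6/(19.6×0.6044) = 3.309 m.
σ_a at base = K_a γ H − 2c√K_a = 0.3653×19.6×9.6 − 2×19.6×0.6044 = 45.05 kPa.
P_a = ½ × 45.05 × (H − z_c) = 0.5×45.05×6.291 = 141.7 kN/m.

142 kN/m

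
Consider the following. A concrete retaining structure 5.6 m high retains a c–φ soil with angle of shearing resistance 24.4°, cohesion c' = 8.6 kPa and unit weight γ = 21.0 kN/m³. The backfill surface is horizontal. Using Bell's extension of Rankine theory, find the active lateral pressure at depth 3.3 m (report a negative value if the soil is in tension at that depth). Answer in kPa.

K_a = (1 − sin φ)/(1 + sin φ) = 0.4153.
σ_a = K_a γ z − 2c√K_a = 0.4153×21.0×3.3 − 2×8.6×0.6445 = 17.70 kPa.

17.7 kPa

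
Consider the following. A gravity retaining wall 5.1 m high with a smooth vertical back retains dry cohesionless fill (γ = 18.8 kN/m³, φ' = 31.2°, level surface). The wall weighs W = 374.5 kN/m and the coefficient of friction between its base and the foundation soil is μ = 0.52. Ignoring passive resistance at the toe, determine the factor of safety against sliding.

2.51

K_a = tan²(45° − 31.2°/2) = 0.3175.
P_a = ½K_aγH² = 0.5×0.3175×18.8×5.1² = 77.63 kN/m, acting at H/3 = 1.700 m above the base.
FS_sliding = μW / P_a = 0.52×374.5 / 77.63 = 2.509.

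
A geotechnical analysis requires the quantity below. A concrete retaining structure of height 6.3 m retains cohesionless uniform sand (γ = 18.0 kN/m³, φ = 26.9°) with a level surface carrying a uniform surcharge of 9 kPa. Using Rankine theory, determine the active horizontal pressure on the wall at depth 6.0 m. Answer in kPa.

K_a = (1 − sin φ)/(1 + sin φ) = 0.3770.
σ_v = γz + q = 18.0 × 6.0 + 9 = 117.0 kPa.
σ_h = K_a σ_v = 0.3770 × 117.0 = 44.11 kPa.

44.1 kPa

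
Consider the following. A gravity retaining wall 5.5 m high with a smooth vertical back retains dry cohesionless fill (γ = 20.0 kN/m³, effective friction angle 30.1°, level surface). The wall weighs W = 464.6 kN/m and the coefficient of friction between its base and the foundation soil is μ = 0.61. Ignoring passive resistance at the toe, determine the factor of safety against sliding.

2.82

K_a = tan²(45° − 30.1°/2) = 0.3320.
P_a = ½K_aγH² = 0.5×0.3320×20.0×5.5² = 100.4 kN/m, acting at H/3 = 1.833 m above the base.
FS_sliding = μW / P_a = 0.61×464.6 / 100.4 = 2.822.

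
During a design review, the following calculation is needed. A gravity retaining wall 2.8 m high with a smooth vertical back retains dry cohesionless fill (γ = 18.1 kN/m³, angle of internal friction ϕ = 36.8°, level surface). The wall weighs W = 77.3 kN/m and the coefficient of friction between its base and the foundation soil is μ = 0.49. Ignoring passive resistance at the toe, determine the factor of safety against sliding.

K_a = tan²(45° − 36.8°/2) = 0.2508.
P_a = ½K_aγH² = 0.5×0.2508×18.1×2.8² = 17.79 kN/m, acting at H/3 = 0.9333 m above the base.
FS_sliding = μW / P_a = 0.49×77.3 / 17.79 = 2.129.

2.13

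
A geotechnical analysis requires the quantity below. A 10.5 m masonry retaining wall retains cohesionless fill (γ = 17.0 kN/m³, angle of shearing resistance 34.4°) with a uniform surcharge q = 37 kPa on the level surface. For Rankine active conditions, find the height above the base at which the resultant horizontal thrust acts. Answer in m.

K_a = 0.2780.
Triangular part P₁ = ½K_aγH² = 260.5 at H/3 = 3.500 m; rectangular part P₂ = K_a q H = 108.0 at H/2 = 5.250 m.
ȳ = (P₁·3.500 + P₂·5.250)/(P₁+P₂) = 4.013 m.

4.01 m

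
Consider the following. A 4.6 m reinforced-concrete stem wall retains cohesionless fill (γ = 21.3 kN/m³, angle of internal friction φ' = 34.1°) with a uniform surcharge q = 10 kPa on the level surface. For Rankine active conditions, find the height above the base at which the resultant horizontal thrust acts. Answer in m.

K_a = 0.2815.
Triangular part P₁ = ½K_aγH² = 63.44 at H/3 = 1.533 m; rectangular part P₂ = K_a q H = 12.95 at H/2 = 2.300 m.
ȳ = (P₁·1.533 + P₂·2.300)/(P₁+P₂) = 1.663 m.

1.66 m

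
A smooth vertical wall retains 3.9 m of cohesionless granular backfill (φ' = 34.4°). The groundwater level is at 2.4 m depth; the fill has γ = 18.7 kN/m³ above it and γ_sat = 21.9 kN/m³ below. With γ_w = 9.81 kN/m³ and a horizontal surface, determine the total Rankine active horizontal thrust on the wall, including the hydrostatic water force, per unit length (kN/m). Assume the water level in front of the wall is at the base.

K_a = tan²(45° − φ/2) = 0.2780.
γ' = 21.9 − 9.81 = 12.09 kN/m³. Depth below WT = 1.5 m.
σ'_h at WT = K_a γ d_w = 12.48 kPa; at base = 12.48 + K_a γ' × 1.5 = 17.52 kPa.
P₁ (0–2.4 m) = ½×12.48×2.4 = 14.97. P₂ (2.4–3.9 m) = ½(12.48+17.52)×1.5 = 22.49.
P_w = ½ γ_w h₂² = 0.5×9.81×1.5² = 11.04. Total = 14.97+22.49+11.04 = 48.50 kN/m.

48.5 kN/m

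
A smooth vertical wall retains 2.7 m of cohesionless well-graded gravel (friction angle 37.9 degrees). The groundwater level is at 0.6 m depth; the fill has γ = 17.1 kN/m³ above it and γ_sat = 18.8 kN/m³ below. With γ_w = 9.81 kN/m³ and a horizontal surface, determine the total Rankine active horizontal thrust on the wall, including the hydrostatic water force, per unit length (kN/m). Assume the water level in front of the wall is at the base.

K_a = tan²(45° − φ/2) = 0.2389.
γ' = 18.8 − 9.81 = 8.990 kN/m³. Depth below WT = 2.1 m.
σ'_h at WT = K_a γ d_w = 2.452 kPa; at base = 2.452 + K_a γ' × 2.1 = 6.962 kPa.
P₁ (0–0.6 m) = ½×2.452×0.6 = 0.7355. P₂ (0.6–2.7 m) = ½(2.452+6.962)×2.1 = 9.885.
P_w = ½ γ_w h₂² = 0.5×9.81×2.1² = 21.63. Total = 0.7355+9.885+21.63 = 32.25 kN/m.

32.3 kN/m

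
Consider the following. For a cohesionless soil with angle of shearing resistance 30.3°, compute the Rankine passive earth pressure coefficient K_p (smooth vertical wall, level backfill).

K_p = (1 + sin φ)/(1 − sin φ) = tan²(45° + 30.3°/2) = 3.037.

3.04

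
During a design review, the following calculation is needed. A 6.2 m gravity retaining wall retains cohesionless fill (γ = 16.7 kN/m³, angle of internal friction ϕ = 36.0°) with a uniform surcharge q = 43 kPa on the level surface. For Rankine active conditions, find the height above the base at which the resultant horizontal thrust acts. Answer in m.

2.54 m

K_a = 0.2596.
Triangular part P₁ = ½K_aγH² = 83.33 at H/3 = 2.067 m; rectangular part P₂ = K_a q H = 69.21 at H/2 = 3.100 m.
ȳ = (P₁·2.067 + P₂·3.100)/(P₁+P₂) = 2.536 m.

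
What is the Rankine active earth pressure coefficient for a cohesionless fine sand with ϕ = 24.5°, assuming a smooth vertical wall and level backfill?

K_a = (1 − sin φ)/(1 + sin φ) = (1 − sin 24.5°)/(1 + sin 24.5°) = 0.4137.

0.414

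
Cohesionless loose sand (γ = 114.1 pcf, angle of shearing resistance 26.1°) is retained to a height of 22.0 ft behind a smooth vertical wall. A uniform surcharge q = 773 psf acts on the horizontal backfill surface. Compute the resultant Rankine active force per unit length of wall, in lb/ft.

K_a = tan²(45° − φ/2) = 0.3889.
Soil triangle: ½ K_a γ H² = 0.5×0.3889×114.1×22.0² = 10740 lb/ft.
Surcharge rectangle: K_a q H = 0.3889×773×22.0 = 6614 lb/ft.
Total = 10740 + 6614 = 17350 lb/ft.

17400 lb/ft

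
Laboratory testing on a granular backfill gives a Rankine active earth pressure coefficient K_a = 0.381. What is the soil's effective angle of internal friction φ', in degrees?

26.6°

K_a = tan²(45° − φ/2) ⇒ 45° − φ/2 = arctan(√0.381) = 31.69°.
φ = 2(45° − 31.69°) = 26.63°.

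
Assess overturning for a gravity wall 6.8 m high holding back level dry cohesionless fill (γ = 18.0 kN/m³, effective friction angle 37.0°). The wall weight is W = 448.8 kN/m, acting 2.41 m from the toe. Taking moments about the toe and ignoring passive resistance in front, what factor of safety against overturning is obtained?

K_a = tan²(45° − 37.0°/2) = 0.2486.
P_a = ½K_aγH² = 0.5×0.2486×18.0×6.8² = 103.5 kN/m, acting at H/3 = 2.267 m above the base.
Overturning moment M_o = P_a × H/3 = 103.5 × 2.267 = 234.5.
Resisting moment M_r = W × 2.41 = 448.8 × 2.41 = 1082.
FS_overturning = M_r/M_o = 1082/234.5 = 4.613.

4.61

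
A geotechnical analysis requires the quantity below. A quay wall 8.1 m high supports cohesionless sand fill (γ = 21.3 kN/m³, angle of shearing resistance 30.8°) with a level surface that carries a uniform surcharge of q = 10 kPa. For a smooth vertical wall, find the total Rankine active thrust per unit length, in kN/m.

252 kN/m

K_a = tan²(45° − φ/2) = 0.3227.
Soil triangle: ½ K_a γ H² = 0.5×0.3227×21.3×8.1² = 225.5 kN/m.
Surcharge rectangle: K_a q H = 0.3227×10×8.1 = 26.14 kN/m.
Total = 225.5 + 26.14 = 251.6 kN/m.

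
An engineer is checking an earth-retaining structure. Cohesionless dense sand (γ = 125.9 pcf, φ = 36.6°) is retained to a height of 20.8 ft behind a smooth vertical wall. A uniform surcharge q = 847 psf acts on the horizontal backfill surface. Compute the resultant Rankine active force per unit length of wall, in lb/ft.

11300 lb/ft

K_a = tan²(45° − φ/2) = 0.2530.
Soil triangle: ½ K_a γ H² = 0.5×0.2530×125.9×20.8² = 6889 lb/ft.
Surcharge rectangle: K_a q H = 0.2530×847×20.8 = 4456 lb/ft.
Total = 6889 + 4456 = 11350 lb/ft.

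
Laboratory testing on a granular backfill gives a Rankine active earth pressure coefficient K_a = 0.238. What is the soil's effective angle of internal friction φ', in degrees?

38.0°

K_a = tan²(45° − φ/2) ⇒ 45° − φ/2 = arctan(√0.238) = 26.01°.
φ = 2(45° − 26.01°) = 37.99°.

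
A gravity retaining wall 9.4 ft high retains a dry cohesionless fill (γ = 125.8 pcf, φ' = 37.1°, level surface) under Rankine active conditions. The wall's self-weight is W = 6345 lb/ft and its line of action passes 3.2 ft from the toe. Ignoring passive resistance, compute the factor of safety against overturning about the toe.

4.71

K_a = tan²(45° − 37.1°/2) = 0.2475.
P_a = ½K_aγH² = 0.5×0.2475×125.8×9.4² = 1376 lb/ft, acting at H/3 = 3.133 ft above the base.
Overturning moment M_o = P_a × H/3 = 1376 × 3.133 = 4310.
Resisting moment M_r = W × 3.2 = 6345 × 3.2 = 20300.
FS_overturning = M_r/M_o = 20300/4310 = 4.711.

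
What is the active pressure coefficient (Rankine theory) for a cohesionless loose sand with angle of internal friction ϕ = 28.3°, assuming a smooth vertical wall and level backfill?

K_a = tan²(45° − φ/2) = tan²(30.85°) = 0.3568.

0.357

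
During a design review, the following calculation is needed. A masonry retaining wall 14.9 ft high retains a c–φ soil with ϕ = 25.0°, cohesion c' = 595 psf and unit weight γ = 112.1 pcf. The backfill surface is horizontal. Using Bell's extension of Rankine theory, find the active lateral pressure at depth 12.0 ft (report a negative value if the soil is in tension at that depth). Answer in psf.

-212 psf

K_a = (1 − sin φ)/(1 + sin φ) = 0.4059.
σ_a = K_a γ z − 2c√K_a = 0.4059×112.1×12.0 − 2×595×0.6371 = -212.2 psf.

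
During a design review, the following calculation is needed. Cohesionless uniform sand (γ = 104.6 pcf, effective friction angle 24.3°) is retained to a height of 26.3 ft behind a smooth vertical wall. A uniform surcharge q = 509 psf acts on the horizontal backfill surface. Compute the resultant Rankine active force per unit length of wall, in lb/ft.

20700 lb/ft

K_a = tan²(45° − φ/2) = 0.4169.
Soil triangle: ½ K_a γ H² = 0.5×0.4169×104.6×26.3² = 15080 lb/ft.
Surcharge rectangle: K_a q H = 0.4169×509×26.3 = 5581 lb/ft.
Total = 15080 + 5581 = 20660 lb/ft.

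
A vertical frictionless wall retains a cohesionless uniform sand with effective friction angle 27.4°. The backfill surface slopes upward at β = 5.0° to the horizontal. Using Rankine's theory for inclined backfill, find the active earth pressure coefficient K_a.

0.374

K_a = cos β · (cos β − √(cos²β − cos²φ)) / (cos β + √(cos²β − cos²φ)).
cos β = 0.9962, cos φ = 0.8878, √(cos²β − cos²φ) = 0.4519.
K_a = 0.9962 × (0.9962 − 0.4519)/(0.9962 + 0.4519) = 0.3745.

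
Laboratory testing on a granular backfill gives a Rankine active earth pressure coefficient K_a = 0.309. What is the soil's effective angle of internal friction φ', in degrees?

31.9°

K_a = tan²(45° − φ/2) ⇒ 45° − φ/2 = arctan(√0.309) = 29.07°.
φ = 2(45° − 29.07°) = 31.86°.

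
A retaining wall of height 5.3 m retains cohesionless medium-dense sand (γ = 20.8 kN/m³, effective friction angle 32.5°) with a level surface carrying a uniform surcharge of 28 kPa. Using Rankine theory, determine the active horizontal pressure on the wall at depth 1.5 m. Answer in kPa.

K_a = (1 − sin φ)/(1 + sin φ) = 0.3010.
σ_v = γz + q = 20.8 × 1.5 + 28 = 59.20 kPa.
σ_h = K_a σ_v = 0.3010 × 59.20 = 17.82 kPa.

17.8 kPa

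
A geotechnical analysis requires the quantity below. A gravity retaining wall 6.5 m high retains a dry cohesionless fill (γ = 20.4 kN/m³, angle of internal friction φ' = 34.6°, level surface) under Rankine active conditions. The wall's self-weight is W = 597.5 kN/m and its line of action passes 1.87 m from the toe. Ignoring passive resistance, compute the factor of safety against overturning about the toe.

K_a = tan²(45° − 34.6°/2) = 0.2756.
P_a = ½K_aγH² = 0.5×0.2756×20.4×6.5² = 118.8 kN/m, acting at H/3 = 2.167 m above the base.
Overturning moment M_o = P_a × H/3 = 118.8 × 2.167 = 257.4.
Resisting moment M_r = W × 1.87 = 597.5 × 1.87 = 1117.
FS_overturning = M_r/M_o = 1117/257.4 = 4.341.

4.34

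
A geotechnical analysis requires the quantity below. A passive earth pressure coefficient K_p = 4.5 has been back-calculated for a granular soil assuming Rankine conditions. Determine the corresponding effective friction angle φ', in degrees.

39.5°

K_p = (1+sin φ)/(1−sin φ) ⇒ sin φ = (K_p − 1)/(K_p + 1) = 0.6364.
φ = arcsin(0.6364) = 39.52°.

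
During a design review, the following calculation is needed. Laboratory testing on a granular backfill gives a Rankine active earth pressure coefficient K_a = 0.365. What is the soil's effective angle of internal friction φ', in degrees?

K_a = tan²(45° − φ/2) ⇒ 45° − φ/2 = arctan(√0.365) = 31.14°.
φ = 2(45° − 31.14°) = 27.72°.

27.7°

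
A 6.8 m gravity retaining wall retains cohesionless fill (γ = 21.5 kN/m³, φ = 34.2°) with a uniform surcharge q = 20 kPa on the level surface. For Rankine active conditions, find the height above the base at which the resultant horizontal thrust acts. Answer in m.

K_a = 0.2803.
Triangular part P₁ = ½K_aγH² = 139.4 at H/3 = 2.267 m; rectangular part P₂ = K_a q H = 38.13 at H/2 = 3.400 m.
ȳ = (P₁·2.267 + P₂·3.400)/(P₁+P₂) = 2.510 m.

2.51 m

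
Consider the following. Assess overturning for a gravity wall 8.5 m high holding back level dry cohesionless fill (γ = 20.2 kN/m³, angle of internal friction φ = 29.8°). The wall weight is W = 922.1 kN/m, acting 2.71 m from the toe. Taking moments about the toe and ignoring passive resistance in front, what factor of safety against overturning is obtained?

3.60

K_a = tan²(45° − 29.8°/2) = 0.3360.
P_a = ½K_aγH² = 0.5×0.3360×20.2×8.5² = 245.2 kN/m, acting at H/3 = 2.833 m above the base.
Overturning moment M_o = P_a × H/3 = 245.2 × 2.833 = 694.8.
Resisting moment M_r = W × 2.71 = 922.1 × 2.71 = 2499.
FS_overturning = M_r/M_o = 2499/694.8 = 3.597.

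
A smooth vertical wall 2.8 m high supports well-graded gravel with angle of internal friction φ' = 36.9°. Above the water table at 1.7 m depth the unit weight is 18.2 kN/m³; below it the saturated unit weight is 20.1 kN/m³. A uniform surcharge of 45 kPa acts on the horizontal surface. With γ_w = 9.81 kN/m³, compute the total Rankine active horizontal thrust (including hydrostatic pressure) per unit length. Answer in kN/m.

54.0 kN/m

K_a = tan²(45° − φ/2) = 0.2497.
γ' = 20.1 − 9.81 = 10.29 kN/m³. h₂ = H − d_w = 1.1 m.
σ'_h: at surface K_a·q = 11.24; at WT K_a(q+γd_w) = 18.96; at base K_a(q+γd_w+γ'h₂) = 21.79 kPa.
P₁ = ½(11.24+18.96)×1.7 = 25.67; P₂ = ½(18.96+21.79)×1.1 = 22.41; P_w = ½γ_w h₂² = 5.935.
Total = 25.67+22.41+5.935 = 54.01 kN/m.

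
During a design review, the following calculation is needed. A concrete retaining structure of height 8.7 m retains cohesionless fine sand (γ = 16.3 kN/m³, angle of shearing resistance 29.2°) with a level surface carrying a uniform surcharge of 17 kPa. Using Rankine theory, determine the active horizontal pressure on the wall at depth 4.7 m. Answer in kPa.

K_a = (1 − sin φ)/(1 + sin φ) = 0.3442.
σ_v = γz + q = 16.3 × 4.7 + 17 = 93.61 kPa.
σ_h = K_a σ_v = 0.3442 × 93.61 = 32.22 kPa.

32.2 kPa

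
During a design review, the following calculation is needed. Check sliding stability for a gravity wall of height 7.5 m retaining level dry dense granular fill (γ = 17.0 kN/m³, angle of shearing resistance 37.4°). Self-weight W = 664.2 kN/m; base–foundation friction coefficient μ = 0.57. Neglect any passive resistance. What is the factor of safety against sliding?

K_a = tan²(45° − 37.4°/2) = 0.2443.
P_a = ½K_aγH² = 0.5×0.2443×17.0×7.5² = 116.8 kN/m, acting at H/3 = 2.500 m above the base.
FS_sliding = μW / P_a = 0.57×664.2 / 116.8 = 3.242.

3.24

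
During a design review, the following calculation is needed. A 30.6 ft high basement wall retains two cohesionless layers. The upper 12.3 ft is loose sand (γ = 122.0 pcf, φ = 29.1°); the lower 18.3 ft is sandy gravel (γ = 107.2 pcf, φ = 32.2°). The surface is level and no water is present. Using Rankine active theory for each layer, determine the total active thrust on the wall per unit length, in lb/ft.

K_a1 = tan²(45°−29.1°/2) = 0.3456; K_a2 = tan²(45°−32.2°/2) = 0.3047.
Layer 1: σ at base = K_a1 γ₁ h₁ = 518.6 psf; P₁ = ½×518.6×12.3 = 3189.
Layer 2: σ_v at top = γ₁h₁ = 1501; σ_h top = K_a2×1501 = 457.3; σ_h base = K_a2×(1501+107.2×18.3) = 1055.
P₂ = ½(457.3+1055)×18.3 = 13840. Total P_a = 3189+13840 = 17030 lb/ft.

17000 lb/ft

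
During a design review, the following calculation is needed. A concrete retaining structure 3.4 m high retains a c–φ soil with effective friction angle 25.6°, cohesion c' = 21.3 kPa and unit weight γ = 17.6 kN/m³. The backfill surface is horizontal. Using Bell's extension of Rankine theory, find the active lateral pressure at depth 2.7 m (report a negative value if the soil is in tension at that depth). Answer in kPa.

-7.98 kPa

K_a = (1 − sin φ)/(1 + sin φ) = 0.3966.
σ_a = K_a γ z − 2c√K_a = 0.3966×17.6×2.7 − 2×21.3×0.6297 = -7.982 kPa.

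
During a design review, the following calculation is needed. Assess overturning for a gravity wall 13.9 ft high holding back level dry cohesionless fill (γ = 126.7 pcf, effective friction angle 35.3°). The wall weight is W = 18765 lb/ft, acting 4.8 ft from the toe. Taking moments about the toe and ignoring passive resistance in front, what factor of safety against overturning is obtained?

5.94

K_a = tan²(45° − 35.3°/2) = 0.2675.
P_a = ½K_aγH² = 0.5×0.2675×126.7×13.9² = 3275 lb/ft, acting at H/3 = 4.633 ft above the base.
Overturning moment M_o = P_a × H/3 = 3275 × 4.633 = 15170.
Resisting moment M_r = W × 4.8 = 18765 × 4.8 = 90070.
FS_overturning = M_r/M_o = 90070/15170 = 5.936.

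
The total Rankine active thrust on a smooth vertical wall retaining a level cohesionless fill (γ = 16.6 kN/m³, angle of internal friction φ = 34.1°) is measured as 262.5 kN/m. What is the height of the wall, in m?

10.6 m

K_a = 0.2815. P_a = ½ K_a γ H² ⇒ H = √(2P_a/(K_a γ)).
H = √(2×262.5/(0.2815×16.6)) = 10.60 m.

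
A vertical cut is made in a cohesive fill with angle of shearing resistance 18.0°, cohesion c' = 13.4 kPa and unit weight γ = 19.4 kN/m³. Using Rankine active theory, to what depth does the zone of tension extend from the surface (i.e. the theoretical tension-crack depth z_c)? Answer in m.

K_a = tan²(45° − 18.0°/2) = 0.5279; √K_a = 0.7265.
The active pressure is zero where K_a γ z = 2c√K_a, so z_c = 2c/(γ√K_a) = 2×13.4/(19.4×0.7265) = 1.901 m.

1.90 m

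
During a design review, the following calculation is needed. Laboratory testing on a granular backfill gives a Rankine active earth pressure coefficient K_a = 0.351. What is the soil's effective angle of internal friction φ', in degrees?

28.7°

K_a = tan²(45° − φ/2) ⇒ 45° − φ/2 = arctan(√0.351) = 30.64°.
φ = 2(45° − 30.64°) = 28.71°.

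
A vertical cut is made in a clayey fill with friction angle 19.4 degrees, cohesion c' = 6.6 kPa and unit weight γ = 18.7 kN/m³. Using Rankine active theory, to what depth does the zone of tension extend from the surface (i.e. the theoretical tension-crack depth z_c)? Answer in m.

0.997 m

K_a = tan²(45° − 19.4°/2) = 0.5013; √K_a = 0.7080.
The active pressure is zero where K_a γ z = 2c√K_a, so z_c = 2c/(γ√K_a) = 2×6.6/(18.7×0.7080) = 0.9970 m.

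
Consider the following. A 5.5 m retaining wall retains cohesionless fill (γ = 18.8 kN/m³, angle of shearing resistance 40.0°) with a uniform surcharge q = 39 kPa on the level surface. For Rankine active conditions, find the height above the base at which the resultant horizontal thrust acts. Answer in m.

2.23 m

K_a = 0.2174.
Triangular part P₁ = ½K_aγH² = 61.83 at H/3 = 1.833 m; rectangular part P₂ = K_a q H = 46.64 at H/2 = 2.750 m.
ȳ = (P₁·1.833 + P₂·2.750)/(P₁+P₂) = 2.227 m.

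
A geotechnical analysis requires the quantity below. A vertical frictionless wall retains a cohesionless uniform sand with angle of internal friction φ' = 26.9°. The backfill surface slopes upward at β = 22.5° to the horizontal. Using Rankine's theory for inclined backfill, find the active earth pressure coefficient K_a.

0.541

K_a = cos β · (cos β − √(cos²β − cos²φ)) / (cos β + √(cos²β − cos²φ)).
cos β = 0.9239, cos φ = 0.8918, √(cos²β − cos²φ) = 0.2414.
K_a = 0.9239 × (0.9239 − 0.2414)/(0.9239 + 0.2414) = 0.5412.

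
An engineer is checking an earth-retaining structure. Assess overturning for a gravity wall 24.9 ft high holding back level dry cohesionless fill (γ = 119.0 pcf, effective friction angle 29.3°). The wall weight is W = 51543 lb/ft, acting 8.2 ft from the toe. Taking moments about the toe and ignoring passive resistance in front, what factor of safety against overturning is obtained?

4.03

K_a = tan²(45° − 29.3°/2) = 0.3428.
P_a = ½K_aγH² = 0.5×0.3428×119.0×24.9² = 12650 lb/ft, acting at H/3 = 8.300 ft above the base.
Overturning moment M_o = P_a × H/3 = 12650 × 8.300 = 105000.
Resisting moment M_r = W × 8.2 = 51543 × 8.2 = 422700.
FS_overturning = M_r/M_o = 422700/105000 = 4.026.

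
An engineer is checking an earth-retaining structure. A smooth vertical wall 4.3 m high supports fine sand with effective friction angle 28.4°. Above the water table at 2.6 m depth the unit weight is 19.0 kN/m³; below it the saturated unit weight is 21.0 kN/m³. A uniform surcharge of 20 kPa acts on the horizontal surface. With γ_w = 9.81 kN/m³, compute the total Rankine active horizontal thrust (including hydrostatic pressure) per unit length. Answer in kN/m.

103 kN/m

K_a = tan²(45° − φ/2) = 0.3554.
γ' = 21.0 − 9.81 = 11.19 kN/m³. h₂ = H − d_w = 1.7 m.
σ'_h: at surface K_a·q = 7.107; at WT K_a(q+γd_w) = 24.66; at base K_a(q+γd_w+γ'h₂) = 31.42 kPa.
P₁ = ½(7.107+24.66)×2.6 = 41.30; P₂ = ½(24.66+31.42)×1.7 = 47.67; P_w = ½γ_w h₂² = 14.18.
Total = 41.30+47.67+14.18 = 103.1 kN/m.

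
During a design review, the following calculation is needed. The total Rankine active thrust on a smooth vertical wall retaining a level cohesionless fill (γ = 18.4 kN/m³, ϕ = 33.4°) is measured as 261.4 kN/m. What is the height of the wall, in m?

9.90 m

K_a = 0.2899. P_a = ½ K_a γ H² ⇒ H = √(2P_a/(K_a γ)).
H = √(2×261.4/(0.2899×18.4)) = 9.900 m.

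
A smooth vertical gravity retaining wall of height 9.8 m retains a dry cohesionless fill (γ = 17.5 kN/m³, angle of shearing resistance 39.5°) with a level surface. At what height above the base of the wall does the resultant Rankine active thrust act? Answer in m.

3.27 m

K_a = 0.2224.
The pressure distribution is triangular, so the resultant acts at H/3 above the base = 9.8/3 = 3.267 m.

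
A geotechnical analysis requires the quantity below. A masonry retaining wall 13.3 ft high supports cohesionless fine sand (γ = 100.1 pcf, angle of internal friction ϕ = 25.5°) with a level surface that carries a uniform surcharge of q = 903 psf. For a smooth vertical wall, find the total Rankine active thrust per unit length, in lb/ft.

8310 lb/ft

K_a = tan²(45° − φ/2) = 0.3981.
Soil triangle: ½ K_a γ H² = 0.5×0.3981×100.1×13.3² = 3525 lb/ft.
Surcharge rectangle: K_a q H = 0.3981×903×13.3 = 4781 lb/ft.
Total = 3525 + 4781 = 8306 lb/ft.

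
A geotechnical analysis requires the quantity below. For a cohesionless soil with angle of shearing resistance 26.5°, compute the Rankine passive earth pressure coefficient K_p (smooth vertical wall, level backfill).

K_p = (1 + sin φ)/(1 − sin φ) = tan²(45° + 26.5°/2) = 2.611.

2.61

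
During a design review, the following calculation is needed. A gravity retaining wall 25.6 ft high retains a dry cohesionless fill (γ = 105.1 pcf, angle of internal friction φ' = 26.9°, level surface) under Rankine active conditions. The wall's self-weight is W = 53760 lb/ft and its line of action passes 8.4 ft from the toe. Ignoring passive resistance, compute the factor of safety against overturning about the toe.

4.08

K_a = tan²(45° − 26.9°/2) = 0.3770.
P_a = ½K_aγH² = 0.5×0.3770×105.1×25.6² = 12980 lb/ft, acting at H/3 = 8.533 ft above the base.
Overturning moment M_o = P_a × H/3 = 12980 × 8.533 = 110800.
Resisting moment M_r = W × 8.4 = 53760 × 8.4 = 451600.
FS_overturning = M_r/M_o = 451600/110800 = 4.076.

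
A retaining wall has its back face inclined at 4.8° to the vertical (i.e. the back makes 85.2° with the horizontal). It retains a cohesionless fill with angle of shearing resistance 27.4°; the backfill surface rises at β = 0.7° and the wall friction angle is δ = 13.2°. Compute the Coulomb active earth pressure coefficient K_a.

0.373

K_a = sin²(α+φ) / [sin²α · sin(α−δ) · (1 + √{sin(φ+δ)sin(φ−β) / (sin(α−δ)sin(α+β))})²].
With α = 85.2°, φ = 27.4°, δ = 13.2°, β = 0.7°: K_a = 0.3731.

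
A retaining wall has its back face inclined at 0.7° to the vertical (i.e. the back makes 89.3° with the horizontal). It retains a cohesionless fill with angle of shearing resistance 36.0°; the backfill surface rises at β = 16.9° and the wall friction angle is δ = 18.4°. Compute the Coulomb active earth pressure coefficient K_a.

K_a = sin²(α+φ) / [sin²α · sin(α−δ) · (1 + √{sin(φ+δ)sin(φ−β) / (sin(α−δ)sin(α+β))})²].
With α = 89.3°, φ = 36.0°, δ = 18.4°, β = 16.9°: K_a = 0.2967.

0.297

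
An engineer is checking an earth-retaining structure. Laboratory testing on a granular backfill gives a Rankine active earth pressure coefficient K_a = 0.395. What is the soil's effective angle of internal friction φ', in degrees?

25.7°

K_a = tan²(45° − φ/2) ⇒ 45° − φ/2 = arctan(√0.395) = 32.15°.
φ = 2(45° − 32.15°) = 25.70°.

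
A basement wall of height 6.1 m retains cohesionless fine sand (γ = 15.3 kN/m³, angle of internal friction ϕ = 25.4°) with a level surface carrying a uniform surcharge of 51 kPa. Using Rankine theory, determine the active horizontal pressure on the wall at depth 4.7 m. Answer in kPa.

49.1 kPa

K_a = (1 − sin φ)/(1 + sin φ) = 0.3996.
σ_v = γz + q = 15.3 × 4.7 + 51 = 122.9 kPa.
σ_h = K_a σ_v = 0.3996 × 122.9 = 49.12 kPa.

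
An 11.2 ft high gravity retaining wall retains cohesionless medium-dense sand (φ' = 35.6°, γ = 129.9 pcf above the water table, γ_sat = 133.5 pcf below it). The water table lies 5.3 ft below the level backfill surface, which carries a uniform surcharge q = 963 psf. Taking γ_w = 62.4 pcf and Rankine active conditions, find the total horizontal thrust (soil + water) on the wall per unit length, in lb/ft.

K_a = tan²(45° − φ/2) = 0.2641.
γ' = 133.5 − 62.4 = 71.10 pcf. h₂ = H − d_w = 5.9 ft.
σ'_h: at surface K_a·q = 254.4; at WT K_a(q+γd_w) = 436.2; at base K_a(q+γd_w+γ'h₂) = 547.0 psf.
P₁ = ½(254.4+436.2)×5.3 = 1830; P₂ = ½(436.2+547.0)×5.9 = 2900; P_w = ½γ_w h₂² = 1086.
Total = 1830+2900+1086 = 5816 lb/ft.

5820 lb/ft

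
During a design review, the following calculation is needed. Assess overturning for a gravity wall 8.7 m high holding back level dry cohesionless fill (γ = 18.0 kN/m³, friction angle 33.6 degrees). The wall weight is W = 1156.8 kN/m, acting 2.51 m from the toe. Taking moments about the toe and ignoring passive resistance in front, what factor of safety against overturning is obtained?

5.11

K_a = tan²(45° − 33.6°/2) = 0.2875.
P_a = ½K_aγH² = 0.5×0.2875×18.0×8.7² = 195.9 kN/m, acting at H/3 = 2.900 m above the base.
Overturning moment M_o = P_a × H/3 = 195.9 × 2.900 = 568.0.
Resisting moment M_r = W × 2.51 = 1156.8 × 2.51 = 2904.
FS_overturning = M_r/M_o = 2904/568.0 = 5.112.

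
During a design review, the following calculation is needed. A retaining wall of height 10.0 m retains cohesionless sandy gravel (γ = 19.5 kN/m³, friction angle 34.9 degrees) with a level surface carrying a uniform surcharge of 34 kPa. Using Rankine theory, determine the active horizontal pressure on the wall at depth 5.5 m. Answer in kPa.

38.4 kPa

K_a = (1 − sin φ)/(1 + sin φ) = 0.2721.
σ_v = γz + q = 19.5 × 5.5 + 34 = 141.2 kPa.
σ_h = K_a σ_v = 0.2721 × 141.2 = 38.44 kPa.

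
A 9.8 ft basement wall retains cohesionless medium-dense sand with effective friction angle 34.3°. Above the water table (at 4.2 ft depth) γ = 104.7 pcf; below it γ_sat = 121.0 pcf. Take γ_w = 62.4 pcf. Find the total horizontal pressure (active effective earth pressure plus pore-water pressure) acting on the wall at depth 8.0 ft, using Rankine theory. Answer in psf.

K_a = (1 − sin φ)/(1 + sin φ) = 0.2792.
γ' = 121.0 − 62.4 = 58.60 pcf.
Effective vertical stress at 8.0 ft: σ'_v = 104.7×4.2 + 58.60×3.80 = 662.4 psf.
σ'_h = K_a σ'_v = 0.2792 × 662.4 = 184.9 psf; u = γ_w × 3.80 = 237.1 psf.
Total σ_h = 184.9 + 237.1 = 422.0 psf.

422 psf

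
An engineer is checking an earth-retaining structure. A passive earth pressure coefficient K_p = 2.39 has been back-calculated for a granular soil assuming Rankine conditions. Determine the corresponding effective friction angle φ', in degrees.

K_p = (1+sin φ)/(1−sin φ) ⇒ sin φ = (K_p − 1)/(K_p + 1) = 0.4100.
φ = arcsin(0.4100) = 24.21°.

24.2°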